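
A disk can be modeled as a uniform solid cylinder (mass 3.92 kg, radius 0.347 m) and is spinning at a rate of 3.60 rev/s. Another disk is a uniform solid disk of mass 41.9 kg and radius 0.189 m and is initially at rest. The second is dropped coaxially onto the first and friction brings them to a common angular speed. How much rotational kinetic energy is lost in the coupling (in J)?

No external torque acts about the common axis, so total angular momentum is conserved.
Moments of inertia: I_A = ½(3.92)(0.347)² = 0.2360 kg·m²; I_B = ½(41.9)(0.189)² = 0.7484 kg·m².
Taking A's sense as positive: L = (0.2360)(3.60) = 0.8496 kg·m²·rev/s.
Combined I = 0.2360 + 0.7484 = 0.9844 kg·m².
ω_f = L / I = 0.8496 / 0.9844 = 0.8631 rev/s.
KE_i = ½ΣIω² = 60.37 J; KE_f = ½(0.9844)(5.423)² = 14.47 J.

ΔKE lost ≈ 45.9 J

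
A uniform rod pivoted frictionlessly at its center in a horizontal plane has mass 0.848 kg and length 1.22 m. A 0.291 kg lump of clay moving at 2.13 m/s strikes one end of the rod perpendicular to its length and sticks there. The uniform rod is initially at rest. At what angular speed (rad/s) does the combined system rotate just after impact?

|ω_f| ≈ 1.77 rad/s

About the pivot the impulsive forces during the collision are internal, so angular momentum about that axis is conserved.
I_p = (1/12)(0.848)(1.22)² = 0.1052 kg·m². Taking the sense of the lump of clay's angular momentum as positive, L_{lump} = m v R = (0.291)(2.13)(1.22/2) = 0.3781 kg·m²/s.
L_i = 0 + 0.3781 = 0.3781 kg·m²/s.
After sticking, I_f = I_p + m R² = 0.1052 + (0.291)(1.22/2)² = 0.2135 kg·m².
ω_f = L_i / I_f = 0.3781 / 0.2135 = 1.771 rad/s.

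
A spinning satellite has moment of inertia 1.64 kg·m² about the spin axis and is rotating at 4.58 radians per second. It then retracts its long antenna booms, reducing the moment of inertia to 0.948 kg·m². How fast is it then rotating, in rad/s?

ω₂ ≈ 7.92 rad/s

Angular momentum about the spin axis is conserved since the torque about it is zero.
ω₂ = I₁ω₁ / I₂ = (1.640)(4.58 rad/s) / (0.9480) = 7.923 rad/s.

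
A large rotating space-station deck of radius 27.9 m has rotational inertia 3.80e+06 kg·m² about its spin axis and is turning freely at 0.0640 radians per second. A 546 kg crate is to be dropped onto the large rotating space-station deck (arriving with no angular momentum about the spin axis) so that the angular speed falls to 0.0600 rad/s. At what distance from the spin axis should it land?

r ≈ 21.5 m

No external torque acts about the spin axis; L_before = L_after.
I_p ω_i = (I_p + m r²) ω_f ⇒ m r² = I_p(ω_i/ω_f − 1) = 3.800e+06(0.0640/0.0600 − 1) = 2.533e+05 kg·m².
r = √(2.533e+05/546) = 21.54 m.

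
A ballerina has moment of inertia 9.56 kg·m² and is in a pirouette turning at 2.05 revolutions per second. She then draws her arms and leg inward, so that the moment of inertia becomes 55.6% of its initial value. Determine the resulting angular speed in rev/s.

With no external torque about the axis, L is conserved: I₁ω₁ = I₂ω₂.
I₂ = 0.556 × 9.56 = 5.315 kg·m².
ω₂ = I₁ω₁ / I₂ = (9.560)(2.05 rev/s) / (5.315) = 3.687 rev/s.

ω₂ ≈ 3.69 rev/s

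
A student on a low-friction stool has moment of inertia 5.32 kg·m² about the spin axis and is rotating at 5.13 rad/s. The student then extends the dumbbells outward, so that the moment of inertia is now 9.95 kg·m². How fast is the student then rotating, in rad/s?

ω₂ ≈ 2.74 rad/s

With no external torque about the axis, L is conserved: I₁ω₁ = I₂ω₂.
ω₂ = I₁ω₁ / I₂ = (5.320)(5.13 rad/s) / (9.950) = 2.743 rad/s.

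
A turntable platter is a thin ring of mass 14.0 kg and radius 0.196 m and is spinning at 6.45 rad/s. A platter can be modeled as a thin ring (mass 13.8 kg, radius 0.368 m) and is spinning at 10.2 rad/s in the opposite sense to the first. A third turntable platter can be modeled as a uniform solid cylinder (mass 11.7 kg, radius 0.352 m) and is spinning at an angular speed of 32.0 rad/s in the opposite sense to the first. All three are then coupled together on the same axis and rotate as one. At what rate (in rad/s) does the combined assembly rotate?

The coupling torques are internal; angular momentum about the shared axis is conserved.
Moments of inertia: I_A = (14.0)(0.196)² = 0.5378 kg·m²; I_B = (13.8)(0.368)² = 1.869 kg·m²; I_C = ½(11.7)(0.352)² = 0.7248 kg·m².
Taking A's sense as positive: L = (0.5378)(6.45) − (1.869)(10.2) − (0.7248)(32.0) = -38.79 kg·m²·rad/s.
Combined I = 0.5378 + 1.869 + 0.7248 = 3.132 kg·m².
ω_f = L / I = -38.79 / 3.132 = -12.39 rad/s.

|ω_f| ≈ 12.4 rad/s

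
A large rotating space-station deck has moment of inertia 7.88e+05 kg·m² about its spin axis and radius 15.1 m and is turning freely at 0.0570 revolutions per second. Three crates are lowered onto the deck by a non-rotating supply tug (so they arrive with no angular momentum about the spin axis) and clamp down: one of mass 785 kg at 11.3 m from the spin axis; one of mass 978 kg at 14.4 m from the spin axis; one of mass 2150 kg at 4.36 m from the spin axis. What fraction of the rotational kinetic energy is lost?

No external torque acts about the spin axis; L_before = L_after.
Added inertia Σmr² = (785)(11.3)² + (978)(14.4)² + (2150)(4.36)² = 3.439e+05 kg·m²; I_f = 7.880e+05 + 3.439e+05 = 1.132e+06 kg·m².
ω_f = I_p ω_i / I_f = (7.880e+05)(0.0570) / 1.132e+06 = 0.03968 rev/s.
KE_i = ½(7.880e+05)(0.3581 rad/s)² = 50540 J; KE_f = ½(1.132e+06)(0.2493)² = 35180 J.
Fraction lost = 0.3038.

fraction ≈ 0.304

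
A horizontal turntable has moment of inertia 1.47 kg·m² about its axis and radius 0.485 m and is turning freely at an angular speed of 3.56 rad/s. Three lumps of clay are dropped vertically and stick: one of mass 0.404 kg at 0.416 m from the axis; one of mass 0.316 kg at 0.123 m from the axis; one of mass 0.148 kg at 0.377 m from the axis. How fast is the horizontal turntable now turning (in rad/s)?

No external torque acts about the axis; L_before = L_after.
Added inertia Σmr² = (0.404)(0.416)² + (0.316)(0.123)² + (0.148)(0.377)² = 0.09573 kg·m²; I_f = 1.470 + 0.09573 = 1.566 kg·m².
ω_f = I_p ω_i / I_f = (1.470)(3.56) / 1.566 = 3.342 rad/s.

ω_f ≈ 3.34 rad/s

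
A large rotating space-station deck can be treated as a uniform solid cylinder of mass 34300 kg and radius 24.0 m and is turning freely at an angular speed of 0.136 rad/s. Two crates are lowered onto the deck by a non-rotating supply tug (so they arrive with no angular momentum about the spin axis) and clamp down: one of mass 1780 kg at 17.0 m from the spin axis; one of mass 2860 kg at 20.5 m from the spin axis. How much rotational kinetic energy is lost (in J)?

No external torque acts about the spin axis; L_before = L_after.
I_p = ½(34300)(24.0)² = 9.878e+06 kg·m².
Added inertia Σmr² = (1780)(17.0)² + (2860)(20.5)² = 1.716e+06 kg·m²; I_f = 9.878e+06 + 1.716e+06 = 1.159e+07 kg·m².
ω_f = I_p ω_i / I_f = (9.878e+06)(0.136) / 1.159e+07 = 0.1159 rad/s.
KE_i = ½(9.878e+06)(0.1360 rad/s)² = 91360 J; KE_f = ½(1.159e+07)(0.1159)² = 77830 J.

energy lost ≈ 13500 J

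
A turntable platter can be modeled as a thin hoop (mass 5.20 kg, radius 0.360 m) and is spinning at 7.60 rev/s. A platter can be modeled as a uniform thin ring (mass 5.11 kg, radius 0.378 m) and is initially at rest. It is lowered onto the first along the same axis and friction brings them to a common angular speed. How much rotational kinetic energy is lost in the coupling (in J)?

The coupling torques are internal; angular momentum about the shared axis is conserved.
Moments of inertia: I_A = (5.20)(0.360)² = 0.6739 kg·m²; I_B = (5.11)(0.378)² = 0.7301 kg·m².
Taking A's sense as positive: L = (0.6739)(7.60) = 5.122 kg·m²·rev/s.
Combined I = 0.6739 + 0.7301 = 1.404 kg·m².
ω_f = L / I = 5.122 / 1.404 = 3.648 rev/s.
KE_i = ½ΣIω² = 768.4 J; KE_f = ½(1.404)(22.92)² = 368.8 J.

ΔKE lost ≈ 400 J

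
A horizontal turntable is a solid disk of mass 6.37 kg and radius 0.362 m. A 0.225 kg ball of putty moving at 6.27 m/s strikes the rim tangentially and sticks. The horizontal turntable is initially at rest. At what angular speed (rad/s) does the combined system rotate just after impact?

The axle reaction passes through the axle and exerts no torque about it; angular momentum about the axle is conserved through the impact.
I_p = ½(6.37)(0.362)² = 0.4174 kg·m². Taking the sense of the ball of putty's angular momentum as positive, L_{ball} = m v R = (0.225)(6.27)(0.362) = 0.5107 kg·m²/s.
L_i = 0 + 0.5107 = 0.5107 kg·m²/s.
After sticking, I_f = I_p + m R² = 0.4174 + (0.225)(0.362)² = 0.4469 kg·m².
ω_f = L_i / I_f = 0.5107 / 0.4469 = 1.143 rad/s.

|ω_f| ≈ 1.14 rad/s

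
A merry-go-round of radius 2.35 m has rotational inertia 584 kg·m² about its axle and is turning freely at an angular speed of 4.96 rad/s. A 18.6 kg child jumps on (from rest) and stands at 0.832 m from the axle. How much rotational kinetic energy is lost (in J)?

energy lost ≈ 155 J

No external torque acts about the axle; L_before = L_after.
Added inertia Σmr² = (18.6)(0.832)² = 12.88 kg·m²; I_f = 584.0 + 12.88 = 596.9 kg·m².
ω_f = I_p ω_i / I_f = (584.0)(4.96) / 596.9 = 4.853 rad/s.
KE_i = ½(584.0)(4.960 rad/s)² = 7184 J; KE_f = ½(596.9)(4.853)² = 7029 J.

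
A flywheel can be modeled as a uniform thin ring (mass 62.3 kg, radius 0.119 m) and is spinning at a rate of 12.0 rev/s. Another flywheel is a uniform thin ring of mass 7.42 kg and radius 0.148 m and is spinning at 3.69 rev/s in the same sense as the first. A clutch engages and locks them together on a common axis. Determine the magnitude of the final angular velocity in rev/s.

No external torque acts about the common axis, so total angular momentum is conserved.
Moments of inertia: I_A = (62.3)(0.119)² = 0.8822 kg·m²; I_B = (7.42)(0.148)² = 0.1625 kg·m².
Taking A's sense as positive: L = (0.8822)(12.0) + (0.1625)(3.69) = 11.19 kg·m²·rev/s.
Combined I = 0.8822 + 0.1625 = 1.045 kg·m².
ω_f = L / I = 11.19 / 1.045 = 10.71 rev/s.

|ω_f| ≈ 10.7 rev/s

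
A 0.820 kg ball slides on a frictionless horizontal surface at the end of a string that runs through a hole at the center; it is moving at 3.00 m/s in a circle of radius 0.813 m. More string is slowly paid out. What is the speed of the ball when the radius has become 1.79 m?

The only horizontal force on the mass is along the cord (radial), so it exerts no torque about the hole and angular momentum m v r is conserved.
v₂ = v₁ r₁ / r₂ = (3.00)(0.813) / (1.79) = 1.363 m/s.

v₂ ≈ 1.36 m/s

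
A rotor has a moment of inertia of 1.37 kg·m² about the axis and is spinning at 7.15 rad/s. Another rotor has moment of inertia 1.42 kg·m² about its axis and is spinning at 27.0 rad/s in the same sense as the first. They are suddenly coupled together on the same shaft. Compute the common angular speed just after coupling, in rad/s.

The coupling torques are internal; angular momentum about the shared axis is conserved.
Taking A's sense as positive: L = (1.370)(7.15) + (1.420)(27.0) = 48.14 kg·m²·rad/s.
Combined I = 1.370 + 1.420 = 2.790 kg·m².
ω_f = L / I = 48.14 / 2.790 = 17.25 rad/s.

|ω_f| ≈ 17.3 rad/s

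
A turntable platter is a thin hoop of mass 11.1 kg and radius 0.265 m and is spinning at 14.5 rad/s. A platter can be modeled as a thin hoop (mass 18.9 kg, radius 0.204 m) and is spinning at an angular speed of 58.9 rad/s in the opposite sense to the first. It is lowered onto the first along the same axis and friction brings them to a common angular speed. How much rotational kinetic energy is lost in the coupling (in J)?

The coupling torques are internal; angular momentum about the shared axis is conserved.
Moments of inertia: I_A = (11.1)(0.265)² = 0.7795 kg·m²; I_B = (18.9)(0.204)² = 0.7865 kg·m².
Taking A's sense as positive: L = (0.7795)(14.5) − (0.7865)(58.9) = -35.02 kg·m²·rad/s.
Combined I = 0.7795 + 0.7865 = 1.566 kg·m².
ω_f = L / I = -35.02 / 1.566 = -22.37 rad/s.
KE_i = ½ΣIω² = 1446 J; KE_f = ½(1.566)(22.37)² = 391.7 J.

ΔKE lost ≈ 1050 J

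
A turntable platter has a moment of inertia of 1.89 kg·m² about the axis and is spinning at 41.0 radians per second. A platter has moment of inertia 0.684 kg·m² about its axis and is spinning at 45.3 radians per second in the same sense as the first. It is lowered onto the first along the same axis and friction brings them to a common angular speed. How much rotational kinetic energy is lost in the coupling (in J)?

ΔKE lost ≈ 4.64 J

No external torque acts about the common axis, so total angular momentum is conserved.
Taking A's sense as positive: L = (1.890)(41.0) + (0.6840)(45.3) = 108.5 kg·m²·rad/s.
Combined I = 1.890 + 0.6840 = 2.574 kg·m².
ω_f = L / I = 108.5 / 2.574 = 42.14 rad/s.
KE_i = ½ΣIω² = 2290 J; KE_f = ½(2.574)(42.14)² = 2286 J.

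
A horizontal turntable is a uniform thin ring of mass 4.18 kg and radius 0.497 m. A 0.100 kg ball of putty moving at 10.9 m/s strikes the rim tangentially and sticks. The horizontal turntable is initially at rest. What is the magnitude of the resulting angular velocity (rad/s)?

|ω_f| ≈ 0.512 rad/s

About the axle the impulsive forces during the collision are internal, so angular momentum about that axis is conserved.
I_p = (4.18)(0.497)² = 1.032 kg·m². Taking the sense of the ball of putty's angular momentum as positive, L_{ball} = m v R = (0.100)(10.9)(0.497) = 0.5417 kg·m²/s.
L_i = 0 + 0.5417 = 0.5417 kg·m²/s.
After sticking, I_f = I_p + m R² = 1.032 + (0.100)(0.497)² = 1.057 kg·m².
ω_f = L_i / I_f = 0.5417 / 1.057 = 0.5124 rad/s.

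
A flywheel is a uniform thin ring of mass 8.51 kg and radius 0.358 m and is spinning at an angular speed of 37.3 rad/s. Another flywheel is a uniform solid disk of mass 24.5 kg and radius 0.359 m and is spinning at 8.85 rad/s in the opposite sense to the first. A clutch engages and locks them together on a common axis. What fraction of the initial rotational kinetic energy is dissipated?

fraction ≈ 0.837

No external torque acts about the common axis, so total angular momentum is conserved.
Moments of inertia: I_A = (8.51)(0.358)² = 1.091 kg·m²; I_B = ½(24.5)(0.359)² = 1.579 kg·m².
Taking A's sense as positive: L = (1.091)(37.3) − (1.579)(8.85) = 26.71 kg·m²·rad/s.
Combined I = 1.091 + 1.579 = 2.669 kg·m².
ω_f = L / I = 26.71 / 2.669 = 10.01 rad/s.
KE_i = ½ΣIω² = 820.6 J; KE_f = ½(2.669)(10.01)² = 133.6 J.
Fraction dissipated = (KE_i − KE_f)/KE_i = 0.8372.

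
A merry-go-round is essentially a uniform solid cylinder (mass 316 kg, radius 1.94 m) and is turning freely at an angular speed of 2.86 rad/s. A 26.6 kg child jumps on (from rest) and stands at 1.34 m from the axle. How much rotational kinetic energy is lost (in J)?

energy lost ≈ 181 J

No external torque acts about the axle; L_before = L_after.
I_p = ½(316)(1.94)² = 594.6 kg·m².
Added inertia Σmr² = (26.6)(1.34)² = 47.76 kg·m²; I_f = 594.6 + 47.76 = 642.4 kg·m².
ω_f = I_p ω_i / I_f = (594.6)(2.86) / 642.4 = 2.647 rad/s.
KE_i = ½(594.6)(2.860 rad/s)² = 2432 J; KE_f = ½(642.4)(2.647)² = 2251 J.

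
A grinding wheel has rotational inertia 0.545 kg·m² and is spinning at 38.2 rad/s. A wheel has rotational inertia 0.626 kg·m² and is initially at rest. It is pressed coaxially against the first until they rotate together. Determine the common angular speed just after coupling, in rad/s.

No external torque acts about the common axis, so total angular momentum is conserved.
Taking A's sense as positive: L = (0.5450)(38.2) = 20.82 kg·m²·rad/s.
Combined I = 0.5450 + 0.6260 = 1.171 kg·m².
ω_f = L / I = 20.82 / 1.171 = 17.78 rad/s.

|ω_f| ≈ 17.8 rad/s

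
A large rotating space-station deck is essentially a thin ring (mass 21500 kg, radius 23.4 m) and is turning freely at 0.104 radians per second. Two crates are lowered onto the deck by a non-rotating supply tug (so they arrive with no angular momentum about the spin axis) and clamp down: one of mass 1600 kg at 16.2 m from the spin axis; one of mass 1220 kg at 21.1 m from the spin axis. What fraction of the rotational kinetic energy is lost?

No external torque acts about the spin axis; L_before = L_after.
I_p = (21500)(23.4)² = 1.177e+07 kg·m².
Added inertia Σmr² = (1600)(16.2)² + (1220)(21.1)² = 9.631e+05 kg·m²; I_f = 1.177e+07 + 9.631e+05 = 1.274e+07 kg·m².
ω_f = I_p ω_i / I_f = (1.177e+07)(0.104) / 1.274e+07 = 0.09614 rad/s.
KE_i = ½(1.177e+07)(0.1040 rad/s)² = 63670 J; KE_f = ½(1.274e+07)(0.09614)² = 58850 J.
Fraction lost = 0.07562.

fraction ≈ 0.0756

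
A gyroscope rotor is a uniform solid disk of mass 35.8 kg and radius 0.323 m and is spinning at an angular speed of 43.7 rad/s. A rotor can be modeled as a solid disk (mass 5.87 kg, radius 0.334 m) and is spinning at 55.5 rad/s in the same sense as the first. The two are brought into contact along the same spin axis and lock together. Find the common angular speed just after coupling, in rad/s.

|ω_f| ≈ 45.5 rad/s

No external torque acts about the common axis, so total angular momentum is conserved.
Moments of inertia: I_A = ½(35.8)(0.323)² = 1.867 kg·m²; I_B = ½(5.87)(0.334)² = 0.3274 kg·m².
Taking A's sense as positive: L = (1.867)(43.7) + (0.3274)(55.5) = 99.78 kg·m²·rad/s.
Combined I = 1.867 + 0.3274 = 2.195 kg·m².
ω_f = L / I = 99.78 / 2.195 = 45.46 rad/s.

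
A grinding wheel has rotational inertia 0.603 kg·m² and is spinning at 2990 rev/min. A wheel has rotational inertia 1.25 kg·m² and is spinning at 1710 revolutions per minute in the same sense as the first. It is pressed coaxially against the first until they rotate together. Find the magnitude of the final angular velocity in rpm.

No external torque acts about the common axis, so total angular momentum is conserved.
Taking A's sense as positive: L = (0.6030)(2990) + (1.250)(1710) = 3940 kg·m²·rpm.
Combined I = 0.6030 + 1.250 = 1.853 kg·m².
ω_f = L / I = 3940 / 1.853 = 2127 rpm.

|ω_f| ≈ 2130 rpm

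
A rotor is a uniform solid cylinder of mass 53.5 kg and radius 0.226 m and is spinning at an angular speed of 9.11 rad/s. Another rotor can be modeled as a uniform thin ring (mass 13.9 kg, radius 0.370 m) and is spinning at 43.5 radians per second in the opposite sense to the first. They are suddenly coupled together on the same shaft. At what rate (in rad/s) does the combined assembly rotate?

The coupling torques are internal; angular momentum about the shared axis is conserved.
Moments of inertia: I_A = ½(53.5)(0.226)² = 1.366 kg·m²; I_B = (13.9)(0.370)² = 1.903 kg·m².
Taking A's sense as positive: L = (1.366)(9.11) − (1.903)(43.5) = -70.33 kg·m²·rad/s.
Combined I = 1.366 + 1.903 = 3.269 kg·m².
ω_f = L / I = -70.33 / 3.269 = -21.51 rad/s.

|ω_f| ≈ 21.5 rad/s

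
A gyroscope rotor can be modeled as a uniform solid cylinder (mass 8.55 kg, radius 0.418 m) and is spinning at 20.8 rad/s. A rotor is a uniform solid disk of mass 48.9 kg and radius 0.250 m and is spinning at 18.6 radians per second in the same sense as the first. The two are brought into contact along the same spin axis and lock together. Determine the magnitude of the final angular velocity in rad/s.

The coupling torques are internal; angular momentum about the shared axis is conserved.
Moments of inertia: I_A = ½(8.55)(0.418)² = 0.7469 kg·m²; I_B = ½(48.9)(0.250)² = 1.528 kg·m².
Taking A's sense as positive: L = (0.7469)(20.8) + (1.528)(18.6) = 43.96 kg·m²·rad/s.
Combined I = 0.7469 + 1.528 = 2.275 kg·m².
ω_f = L / I = 43.96 / 2.275 = 19.32 rad/s.

|ω_f| ≈ 19.3 rad/s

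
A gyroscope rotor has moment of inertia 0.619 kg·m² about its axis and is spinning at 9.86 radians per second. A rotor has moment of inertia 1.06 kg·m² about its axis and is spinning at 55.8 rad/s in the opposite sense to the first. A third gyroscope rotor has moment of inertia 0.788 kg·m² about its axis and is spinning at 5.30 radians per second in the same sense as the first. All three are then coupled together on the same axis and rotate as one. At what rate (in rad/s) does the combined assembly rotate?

|ω_f| ≈ 19.8 rad/s

The coupling torques are internal; angular momentum about the shared axis is conserved.
Taking A's sense as positive: L = (0.6190)(9.86) − (1.060)(55.8) + (0.7880)(5.30) = -48.87 kg·m²·rad/s.
Combined I = 0.6190 + 1.060 + 0.7880 = 2.467 kg·m².
ω_f = L / I = -48.87 / 2.467 = -19.81 rad/s.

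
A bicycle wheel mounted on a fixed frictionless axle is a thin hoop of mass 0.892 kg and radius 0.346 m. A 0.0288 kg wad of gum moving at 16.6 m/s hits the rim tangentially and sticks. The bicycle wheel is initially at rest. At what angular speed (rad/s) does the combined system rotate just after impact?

The axle reaction passes through the axle and exerts no torque about it; angular momentum about the axle is conserved through the impact.
I_p = (0.892)(0.346)² = 0.1068 kg·m². Taking the sense of the wad of gum's angular momentum as positive, L_{wad} = m v R = (0.0288)(16.6)(0.346) = 0.1654 kg·m²/s.
L_i = 0 + 0.1654 = 0.1654 kg·m²/s.
After sticking, I_f = I_p + m R² = 0.1068 + (0.0288)(0.346)² = 0.1102 kg·m².
ω_f = L_i / I_f = 0.1654 / 0.1102 = 1.501 rad/s.

|ω_f| ≈ 1.50 rad/s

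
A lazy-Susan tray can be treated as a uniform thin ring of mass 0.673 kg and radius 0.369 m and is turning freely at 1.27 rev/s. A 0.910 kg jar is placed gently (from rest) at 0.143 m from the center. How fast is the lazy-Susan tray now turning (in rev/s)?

ω_f ≈ 1.06 rev/s

No external torque acts about the center; L_before = L_after.
I_p = (0.673)(0.369)² = 0.09164 kg·m².
Added inertia Σmr² = (0.910)(0.143)² = 0.01861 kg·m²; I_f = 0.09164 + 0.01861 = 0.1102 kg·m².
ω_f = I_p ω_i / I_f = (0.09164)(1.27) / 0.1102 = 1.056 rev/s.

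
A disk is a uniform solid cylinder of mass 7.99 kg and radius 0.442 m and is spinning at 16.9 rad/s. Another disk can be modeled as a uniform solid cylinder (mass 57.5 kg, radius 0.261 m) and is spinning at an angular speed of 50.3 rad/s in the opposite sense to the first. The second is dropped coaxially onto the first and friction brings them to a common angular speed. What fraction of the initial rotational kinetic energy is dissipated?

fraction ≈ 0.487

The coupling torques are internal; angular momentum about the shared axis is conserved.
Moments of inertia: I_A = ½(7.99)(0.442)² = 0.7805 kg·m²; I_B = ½(57.5)(0.261)² = 1.958 kg·m².
Taking A's sense as positive: L = (0.7805)(16.9) − (1.958)(50.3) = -85.32 kg·m²·rad/s.
Combined I = 0.7805 + 1.958 = 2.739 kg·m².
ω_f = L / I = -85.32 / 2.739 = -31.15 rad/s.
KE_i = ½ΣIω² = 2589 J; KE_f = ½(2.739)(31.15)² = 1329 J.
Fraction dissipated = (KE_i − KE_f)/KE_i = 0.4867.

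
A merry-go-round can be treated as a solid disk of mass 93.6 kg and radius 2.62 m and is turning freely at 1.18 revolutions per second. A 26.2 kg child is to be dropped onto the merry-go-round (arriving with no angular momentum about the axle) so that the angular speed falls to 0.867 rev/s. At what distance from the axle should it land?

r ≈ 2.10 m

No external torque acts about the axle; L_before = L_after.
I_p = ½(93.6)(2.62)² = 321.3 kg·m².
I_p ω_i = (I_p + m r²) ω_f ⇒ m r² = I_p(ω_i/ω_f − 1) = 321.3(1.18/0.867 − 1) = 116.0 kg·m².
r = √(116.0/26.2) = 2.104 m.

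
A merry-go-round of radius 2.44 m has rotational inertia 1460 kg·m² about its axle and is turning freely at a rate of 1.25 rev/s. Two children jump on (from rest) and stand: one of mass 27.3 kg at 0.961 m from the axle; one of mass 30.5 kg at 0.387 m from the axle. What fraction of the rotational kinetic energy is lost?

fraction ≈ 0.0200

No external torque acts about the axle; L_before = L_after.
Added inertia Σmr² = (27.3)(0.961)² + (30.5)(0.387)² = 29.78 kg·m²; I_f = 1460 + 29.78 = 1490 kg·m².
ω_f = I_p ω_i / I_f = (1460)(1.25) / 1490 = 1.225 rev/s.
KE_i = ½(1460)(7.854 rad/s)² = 45030 J; KE_f = ½(1490)(7.697)² = 44130 J.
Fraction lost = 0.01999.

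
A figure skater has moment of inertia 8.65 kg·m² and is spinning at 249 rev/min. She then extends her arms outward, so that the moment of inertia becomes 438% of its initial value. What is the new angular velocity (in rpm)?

Angular momentum about the spin axis is conserved since the torque about it is zero.
I₂ = 4.38 × 8.65 = 37.89 kg·m².
ω₂ = I₁ω₁ / I₂ = (8.650)(249 rpm) / (37.89) = 56.85 rpm.

ω₂ ≈ 56.8 rpm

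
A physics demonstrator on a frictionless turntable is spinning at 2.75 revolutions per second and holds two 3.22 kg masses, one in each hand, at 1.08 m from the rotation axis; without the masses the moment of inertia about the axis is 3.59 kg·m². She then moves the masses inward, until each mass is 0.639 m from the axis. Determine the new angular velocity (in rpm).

With no external torque about the axis, L is conserved: I₁ω₁ = I₂ω₂.
I₁ = 3.59 + 2(3.22)(1.08)² = 11.10 kg·m²; I₂ = 3.59 + 2(3.22)(0.639)² = 6.220 kg·m².
ω₂ = I₁ω₁ / I₂ = (11.10)(2.75 rev/s) / (6.220) = 4.909 rev/s = 294.5 rpm.

ω₂ ≈ 295 rpm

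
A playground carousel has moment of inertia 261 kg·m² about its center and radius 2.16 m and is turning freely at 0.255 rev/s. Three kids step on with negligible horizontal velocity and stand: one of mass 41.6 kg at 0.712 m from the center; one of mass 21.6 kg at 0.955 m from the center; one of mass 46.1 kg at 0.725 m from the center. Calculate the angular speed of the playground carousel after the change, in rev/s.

ω_f ≈ 0.204 rev/s

No external torque acts about the center; L_before = L_after.
Added inertia Σmr² = (41.6)(0.712)² + (21.6)(0.955)² + (46.1)(0.725)² = 65.02 kg·m²; I_f = 261.0 + 65.02 = 326.0 kg·m².
ω_f = I_p ω_i / I_f = (261.0)(0.255) / 326.0 = 0.2041 rev/s.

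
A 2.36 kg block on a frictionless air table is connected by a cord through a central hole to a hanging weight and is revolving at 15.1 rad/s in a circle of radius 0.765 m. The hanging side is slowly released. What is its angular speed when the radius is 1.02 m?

ω₂ ≈ 8.49 rad/s

No torque about the axis ⇒ m r₁² ω₁ = m r₂² ω₂.
ω₂ = ω₁ (r₁/r₂)² = (15.1)(0.765/1.02)² = 8.494 rad/s.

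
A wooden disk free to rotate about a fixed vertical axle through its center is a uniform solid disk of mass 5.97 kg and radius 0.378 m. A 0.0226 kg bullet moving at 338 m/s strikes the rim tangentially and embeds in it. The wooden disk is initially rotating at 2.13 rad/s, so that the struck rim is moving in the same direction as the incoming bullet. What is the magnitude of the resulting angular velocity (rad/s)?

About the axle the impulsive forces during the collision are internal, so angular momentum about that axis is conserved.
I_p = ½(5.97)(0.378)² = 0.4265 kg·m². Taking the sense of the bullet's angular momentum as positive, L_{bullet} = m v R = (0.0226)(338)(0.378) = 2.887 kg·m²/s.
L_i = +I_p ω_p + m v R = +(0.4265)(2.13) + 2.887 = 3.796 kg·m²/s.
After sticking, I_f = I_p + m R² = 0.4265 + (0.0226)(0.378)² = 0.4297 kg·m².
ω_f = L_i / I_f = 3.796 / 0.4297 = 8.833 rad/s.

|ω_f| ≈ 8.83 rad/s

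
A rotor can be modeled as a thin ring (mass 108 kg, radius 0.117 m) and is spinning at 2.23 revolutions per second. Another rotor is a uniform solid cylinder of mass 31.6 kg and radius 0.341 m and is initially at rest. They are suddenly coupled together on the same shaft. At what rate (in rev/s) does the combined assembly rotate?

No external torque acts about the common axis, so total angular momentum is conserved.
Moments of inertia: I_A = (108)(0.117)² = 1.478 kg·m²; I_B = ½(31.6)(0.341)² = 1.837 kg·m².
Taking A's sense as positive: L = (1.478)(2.23) = 3.297 kg·m²·rev/s.
Combined I = 1.478 + 1.837 = 3.316 kg·m².
ω_f = L / I = 3.297 / 3.316 = 0.9943 rev/s.

|ω_f| ≈ 0.994 rev/s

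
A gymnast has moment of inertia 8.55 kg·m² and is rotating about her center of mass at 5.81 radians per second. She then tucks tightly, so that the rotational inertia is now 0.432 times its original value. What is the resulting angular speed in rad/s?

With no external torque about the axis, L is conserved: I₁ω₁ = I₂ω₂.
I₂ = 0.432 × 8.55 = 3.694 kg·m².
ω₂ = I₁ω₁ / I₂ = (8.550)(5.81 rad/s) / (3.694) = 13.45 rad/s.

ω₂ ≈ 13.4 rad/s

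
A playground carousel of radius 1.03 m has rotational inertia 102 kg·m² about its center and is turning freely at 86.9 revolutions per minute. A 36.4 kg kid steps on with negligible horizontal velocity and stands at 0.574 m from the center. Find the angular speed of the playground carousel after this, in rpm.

ω_f ≈ 77.8 rpm

The added mass arrives with no angular momentum about the center, and any external torque about the center is negligible, so the system's angular momentum is conserved.
Added inertia Σmr² = (36.4)(0.574)² = 11.99 kg·m²; I_f = 102.0 + 11.99 = 114.0 kg·m².
ω_f = I_p ω_i / I_f = (102.0)(86.9) / 114.0 = 77.76 rpm.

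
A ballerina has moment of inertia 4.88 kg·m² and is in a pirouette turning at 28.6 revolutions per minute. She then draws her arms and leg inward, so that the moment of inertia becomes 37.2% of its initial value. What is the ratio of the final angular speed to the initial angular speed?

Angular momentum about the spin axis is conserved since the torque about it is zero.
I₂ = 0.372 × 4.88 = 1.815 kg·m².
ω₂/ω₁ = I₁/I₂ = 4.880 / 1.815 = 2.688.

ω₂/ω₁ ≈ 2.69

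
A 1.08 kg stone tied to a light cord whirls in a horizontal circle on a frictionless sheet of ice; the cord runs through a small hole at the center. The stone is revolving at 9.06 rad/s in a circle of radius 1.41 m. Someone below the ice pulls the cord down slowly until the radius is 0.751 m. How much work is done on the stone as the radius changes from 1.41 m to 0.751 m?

No torque about the axis ⇒ m r₁² ω₁ = m r₂² ω₂.
ω₂ = ω₁ (r₁/r₂)² = (9.06)(1.41/0.751)² = 31.94 rad/s.
W = ΔKE = ½m(v₂² − v₁²) = 222.5 J.

W ≈ 223 J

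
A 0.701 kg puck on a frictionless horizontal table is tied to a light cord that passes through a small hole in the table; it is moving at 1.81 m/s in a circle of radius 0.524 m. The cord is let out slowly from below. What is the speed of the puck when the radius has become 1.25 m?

The only horizontal force on the mass is along the cord (radial), so it exerts no torque about the hole and angular momentum m v r is conserved.
v₂ = v₁ r₁ / r₂ = (1.81)(0.524) / (1.25) = 0.7588 m/s.

v₂ ≈ 0.759 m/s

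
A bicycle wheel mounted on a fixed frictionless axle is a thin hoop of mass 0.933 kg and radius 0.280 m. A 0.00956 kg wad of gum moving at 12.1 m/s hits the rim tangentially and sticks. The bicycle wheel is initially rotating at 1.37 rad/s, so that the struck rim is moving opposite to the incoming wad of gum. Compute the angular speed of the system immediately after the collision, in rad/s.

The axle reaction passes through the axle and exerts no torque about it; angular momentum about the axle is conserved through the impact.
I_p = (0.933)(0.280)² = 0.07315 kg·m². Taking the sense of the wad of gum's angular momentum as positive, L_{wad} = m v R = (0.00956)(12.1)(0.280) = 0.03239 kg·m²/s.
L_i = −I_p ω_p + m v R = −(0.07315)(1.37) + 0.03239 = -0.06782 kg·m²/s.
After sticking, I_f = I_p + m R² = 0.07315 + (0.00956)(0.280)² = 0.07390 kg·m².
ω_f = L_i / I_f = -0.06782 / 0.07390 = -0.9178 rad/s.

|ω_f| ≈ 0.918 rad/s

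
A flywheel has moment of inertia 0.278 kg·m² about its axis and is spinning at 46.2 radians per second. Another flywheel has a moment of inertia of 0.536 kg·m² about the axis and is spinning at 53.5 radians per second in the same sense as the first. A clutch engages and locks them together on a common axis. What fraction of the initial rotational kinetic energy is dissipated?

fraction ≈ 0.00459

No external torque acts about the common axis, so total angular momentum is conserved.
Taking A's sense as positive: L = (0.2780)(46.2) + (0.5360)(53.5) = 41.52 kg·m²·rad/s.
Combined I = 0.2780 + 0.5360 = 0.8140 kg·m².
ω_f = L / I = 41.52 / 0.8140 = 51.01 rad/s.
KE_i = ½ΣIω² = 1064 J; KE_f = ½(0.8140)(51.01)² = 1059 J.
Fraction dissipated = (KE_i − KE_f)/KE_i = 0.004585.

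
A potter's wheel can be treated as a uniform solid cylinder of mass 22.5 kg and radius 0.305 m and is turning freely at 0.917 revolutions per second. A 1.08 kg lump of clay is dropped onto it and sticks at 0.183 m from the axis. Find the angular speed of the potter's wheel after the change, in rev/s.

ω_f ≈ 0.886 rev/s

No external torque acts about the axis; L_before = L_after.
I_p = ½(22.5)(0.305)² = 1.047 kg·m².
Added inertia Σmr² = (1.08)(0.183)² = 0.03617 kg·m²; I_f = 1.047 + 0.03617 = 1.083 kg·m².
ω_f = I_p ω_i / I_f = (1.047)(0.917) / 1.083 = 0.8864 rev/s.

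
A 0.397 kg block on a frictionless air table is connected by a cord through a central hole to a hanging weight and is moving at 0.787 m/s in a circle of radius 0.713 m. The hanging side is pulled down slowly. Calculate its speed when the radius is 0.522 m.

The only horizontal force on the mass is along the cord (radial), so it exerts no torque about the hole and angular momentum m v r is conserved.
v₂ = v₁ r₁ / r₂ = (0.787)(0.713) / (0.522) = 1.075 m/s.

v₂ ≈ 1.07 m/s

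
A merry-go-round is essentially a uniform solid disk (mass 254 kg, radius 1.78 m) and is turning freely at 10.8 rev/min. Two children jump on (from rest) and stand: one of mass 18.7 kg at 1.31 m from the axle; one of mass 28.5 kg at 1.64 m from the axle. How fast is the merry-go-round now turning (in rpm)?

No external torque acts about the axle; L_before = L_after.
I_p = ½(254)(1.78)² = 402.4 kg·m².
Added inertia Σmr² = (18.7)(1.31)² + (28.5)(1.64)² = 108.7 kg·m²; I_f = 402.4 + 108.7 = 511.1 kg·m².
ω_f = I_p ω_i / I_f = (402.4)(10.8) / 511.1 = 8.502 rpm.

ω_f ≈ 8.50 rpm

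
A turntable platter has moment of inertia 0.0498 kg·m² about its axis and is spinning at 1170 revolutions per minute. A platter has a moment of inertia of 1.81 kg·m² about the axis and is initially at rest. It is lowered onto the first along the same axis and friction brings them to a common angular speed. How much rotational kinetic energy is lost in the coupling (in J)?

ΔKE lost ≈ 364 J

No external torque acts about the common axis, so total angular momentum is conserved.
Taking A's sense as positive: L = (0.04980)(1170) = 58.27 kg·m²·rpm.
Combined I = 0.04980 + 1.810 = 1.860 kg·m².
ω_f = L / I = 58.27 / 1.860 = 31.33 rpm.
KE_i = ½ΣIω² = 373.8 J; KE_f = ½(1.860)(3.281)² = 10.01 J.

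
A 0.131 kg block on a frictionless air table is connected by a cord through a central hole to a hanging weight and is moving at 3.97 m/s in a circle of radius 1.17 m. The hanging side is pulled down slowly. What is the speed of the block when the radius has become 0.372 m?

v₂ ≈ 12.5 m/s

Central (radial) force ⇒ zero torque about the center ⇒ m v r is constant.
v₂ = v₁ r₁ / r₂ = (3.97)(1.17) / (0.372) = 12.49 m/s.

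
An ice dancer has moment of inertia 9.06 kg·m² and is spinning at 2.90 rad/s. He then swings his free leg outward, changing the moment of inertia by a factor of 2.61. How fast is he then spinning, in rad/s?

With no external torque about the axis, L is conserved: I₁ω₁ = I₂ω₂.
I₂ = 2.61 × 9.06 = 23.65 kg·m².
ω₂ = I₁ω₁ / I₂ = (9.060)(2.90 rad/s) / (23.65) = 1.111 rad/s.

ω₂ ≈ 1.11 rad/s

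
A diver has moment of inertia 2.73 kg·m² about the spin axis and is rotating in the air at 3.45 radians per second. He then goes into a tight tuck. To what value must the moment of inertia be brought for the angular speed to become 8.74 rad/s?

I₂ ≈ 1.08 kg·m²

With no external torque about the axis, L is conserved: I₁ω₁ = I₂ω₂.
I₂ = I₁ω₁ / ω₂ = (2.73)(3.45) / (8.74) = 1.078 kg·m².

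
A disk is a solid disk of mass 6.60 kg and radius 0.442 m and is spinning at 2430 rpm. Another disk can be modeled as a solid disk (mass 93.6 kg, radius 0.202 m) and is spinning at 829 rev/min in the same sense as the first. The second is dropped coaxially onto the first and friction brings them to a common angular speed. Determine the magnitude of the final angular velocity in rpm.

|ω_f| ≈ 1230 rpm

The coupling torques are internal; angular momentum about the shared axis is conserved.
Moments of inertia: I_A = ½(6.60)(0.442)² = 0.6447 kg·m²; I_B = ½(93.6)(0.202)² = 1.910 kg·m².
Taking A's sense as positive: L = (0.6447)(2430) + (1.910)(829) = 3150 kg·m²·rpm.
Combined I = 0.6447 + 1.910 = 2.554 kg·m².
ω_f = L / I = 3150 / 2.554 = 1233 rpm.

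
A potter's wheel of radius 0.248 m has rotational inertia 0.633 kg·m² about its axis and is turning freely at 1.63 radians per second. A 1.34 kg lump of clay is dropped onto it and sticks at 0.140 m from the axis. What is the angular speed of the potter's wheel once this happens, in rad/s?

ω_f ≈ 1.57 rad/s

The added mass arrives with no angular momentum about the axis, and any external torque about the axis is negligible, so the system's angular momentum is conserved.
Added inertia Σmr² = (1.34)(0.140)² = 0.02626 kg·m²; I_f = 0.6330 + 0.02626 = 0.6593 kg·m².
ω_f = I_p ω_i / I_f = (0.6330)(1.63) / 0.6593 = 1.565 rad/s.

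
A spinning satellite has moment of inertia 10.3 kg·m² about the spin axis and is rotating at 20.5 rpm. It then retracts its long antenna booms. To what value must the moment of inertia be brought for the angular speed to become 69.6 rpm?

I₂ ≈ 3.03 kg·m²

With no external torque about the axis, L is conserved: I₁ω₁ = I₂ω₂.
I₂ = I₁ω₁ / ω₂ = (10.3)(20.5) / (69.6) = 3.034 kg·m².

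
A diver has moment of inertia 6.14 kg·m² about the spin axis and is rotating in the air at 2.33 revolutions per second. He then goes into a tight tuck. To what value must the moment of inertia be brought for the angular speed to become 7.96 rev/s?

I₂ ≈ 1.80 kg·m²

No external torque acts about the spin axis, so angular momentum is conserved.
I₂ = I₁ω₁ / ω₂ = (6.14)(2.33) / (7.96) = 1.797 kg·m².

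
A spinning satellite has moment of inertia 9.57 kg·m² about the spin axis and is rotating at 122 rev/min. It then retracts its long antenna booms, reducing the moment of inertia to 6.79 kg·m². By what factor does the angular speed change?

ω₂/ω₁ ≈ 1.41

Angular momentum about the spin axis is conserved since the torque about it is zero.
ω₂/ω₁ = I₁/I₂ = 9.570 / 6.790 = 1.409.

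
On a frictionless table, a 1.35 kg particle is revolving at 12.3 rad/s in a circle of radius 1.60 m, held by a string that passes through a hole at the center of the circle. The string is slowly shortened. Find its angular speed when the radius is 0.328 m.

ω₂ ≈ 293 rad/s

No torque about the axis ⇒ m r₁² ω₁ = m r₂² ω₂.
ω₂ = ω₁ (r₁/r₂)² = (12.3)(1.60/0.328)² = 292.7 rad/s.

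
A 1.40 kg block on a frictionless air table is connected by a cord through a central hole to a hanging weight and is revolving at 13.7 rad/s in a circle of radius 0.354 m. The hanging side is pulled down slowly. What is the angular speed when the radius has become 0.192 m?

ω₂ ≈ 46.6 rad/s

The constraining force is radial, so m r² ω about the center is conserved.
ω₂ = ω₁ (r₁/r₂)² = (13.7)(0.354/0.192)² = 46.57 rad/s.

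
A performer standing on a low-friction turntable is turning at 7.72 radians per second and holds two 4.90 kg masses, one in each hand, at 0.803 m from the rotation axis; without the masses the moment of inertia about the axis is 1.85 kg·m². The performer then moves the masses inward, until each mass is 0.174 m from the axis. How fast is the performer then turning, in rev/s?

Angular momentum about the spin axis is conserved since the torque about it is zero.
I₁ = 1.85 + 2(4.90)(0.803)² = 8.169 kg·m²; I₂ = 1.85 + 2(4.90)(0.174)² = 2.147 kg·m².
ω₂ = I₁ω₁ / I₂ = (8.169)(7.72 rad/s) / (2.147) = 29.38 rad/s = 4.676 rev/s.

ω₂ ≈ 4.68 rev/s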